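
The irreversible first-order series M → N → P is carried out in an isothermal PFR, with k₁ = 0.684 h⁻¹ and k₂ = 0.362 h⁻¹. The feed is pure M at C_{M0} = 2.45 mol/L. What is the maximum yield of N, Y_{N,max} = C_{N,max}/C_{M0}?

For a first-order series the maximum intermediate yield is C_{N,max}/C_{M0} = (k₁/k₂)^[k₂/(k₂−k₁)].
= (0.684/0.362)^(0.362/(0.362−0.684)) = (1.890)^(-1.124) = 0.4890.

0.489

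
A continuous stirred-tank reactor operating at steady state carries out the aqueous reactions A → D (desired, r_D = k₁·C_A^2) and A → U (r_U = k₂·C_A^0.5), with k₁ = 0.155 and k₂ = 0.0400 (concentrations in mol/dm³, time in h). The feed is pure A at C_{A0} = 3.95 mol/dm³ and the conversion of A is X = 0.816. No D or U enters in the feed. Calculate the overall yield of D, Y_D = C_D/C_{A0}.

Exit C_A = C_{A0}(1−X) = 3.95×0.184 = 0.7268 mol/dm³.
In a CSTR the entire volume is at exit conditions, so r_D = 0.155×0.7268^2 = 0.08188 and r_U = 0.0400×0.7268^0.5 = 0.03410.
Fraction of consumed A going to D: r_D/(r_D+r_U) = 0.7060.
C_D = 0.7060·C_{A0}·X = 0.7060×3.95×0.816 = 2.28 mol/dm³; Y_D = C_D/C_{A0} = 0.576.

0.576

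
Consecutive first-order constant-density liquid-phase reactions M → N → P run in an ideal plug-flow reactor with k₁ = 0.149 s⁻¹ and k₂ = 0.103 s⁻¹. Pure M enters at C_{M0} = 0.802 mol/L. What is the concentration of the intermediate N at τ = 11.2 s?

For first-order series with pure M initially, C_N(τ) = k₁C_{M0}/(k₂−k₁)·(e^(−k₁τ) − e^(−k₂τ)).
e^(−k₁τ) = e^(−0.149×11.2) = e^(−1.669) = 0.1885; e^(−k₂τ) = e^(−1.154) = 0.3155.
C_N = 0.149×0.802/(0.103−0.149) × (0.1885−0.3155) = (-2.598)×(-0.1270) = 0.3300 mol/L.

0.330 mol/L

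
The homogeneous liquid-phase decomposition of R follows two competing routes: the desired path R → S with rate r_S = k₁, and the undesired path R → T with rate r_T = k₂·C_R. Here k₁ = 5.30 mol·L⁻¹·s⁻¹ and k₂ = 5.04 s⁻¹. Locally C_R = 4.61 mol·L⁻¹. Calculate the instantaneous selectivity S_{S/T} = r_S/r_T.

0.228

S_{S/T} = r_S/r_T = (k₁)/(k₂·C_R) = (k₁/k₂)·C_R⁻¹.
= (5.30) / (5.04×4.610) = 5.300/23.23 = 0.228.
The undesired path is higher order in R, so low C_R (CSTR or dilute feed) favours S.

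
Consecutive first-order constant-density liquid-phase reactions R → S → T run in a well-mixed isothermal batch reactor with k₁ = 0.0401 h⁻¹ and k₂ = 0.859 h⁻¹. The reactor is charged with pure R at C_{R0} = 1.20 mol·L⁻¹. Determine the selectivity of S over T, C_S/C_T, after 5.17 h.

The intermediate concentration in a first-order A→B→C sequence is C_S = k₁C_{R0}(e^(−k₁t) − e^(−k₂t))/(k₂−k₁).
e^(−k₁t) = e^(−0.0401×5.17) = e^(−0.2073) = 0.8128; e^(−k₂t) = e^(−4.441) = 0.01178.
C_S = 0.0401×1.20/(0.859−0.0401) × (0.8128−0.01178) = 0.05876×0.8010 = 0.04707 mol·L⁻¹.
C_R = C_{R0}e^(−k₁t) = 0.9753 mol·L⁻¹, so C_T = C_{R0}−C_R−C_S = 0.1776 mol·L⁻¹; C_S/C_T = 0.265.

0.265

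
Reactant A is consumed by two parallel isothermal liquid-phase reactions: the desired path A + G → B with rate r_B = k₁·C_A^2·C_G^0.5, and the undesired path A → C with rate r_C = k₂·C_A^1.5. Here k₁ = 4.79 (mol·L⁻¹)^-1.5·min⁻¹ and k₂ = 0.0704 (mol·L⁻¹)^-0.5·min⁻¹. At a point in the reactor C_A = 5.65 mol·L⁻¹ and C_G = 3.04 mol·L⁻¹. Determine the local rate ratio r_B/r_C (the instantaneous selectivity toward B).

282

S_{B/C} = r_B/r_C = (k₁·C_A^2·C_G^0.5)/(k₂·C_A^1.5) = (k₁/k₂)·C_A^0.5·C_G^0.5.
= (4.79×5.650^2×3.040^0.5) / (0.0704×5.650^1.5) = 266.6/0.9455 = 282.
Since the desired path is higher order in A, keeping C_A high (PFR or concentrated feed) favours B.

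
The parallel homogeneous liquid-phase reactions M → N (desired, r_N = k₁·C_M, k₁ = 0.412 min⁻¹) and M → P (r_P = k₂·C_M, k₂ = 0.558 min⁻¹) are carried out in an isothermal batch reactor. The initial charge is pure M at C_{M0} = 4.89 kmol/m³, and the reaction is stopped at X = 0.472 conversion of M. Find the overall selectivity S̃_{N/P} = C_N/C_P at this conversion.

0.738

C_M = C_{M0}(1−X) = 2.582 kmol/m³.
Both paths are first order in M, so the instantaneous fraction to N is constant: dC_N/d(−C_M) = k₁/(k₁+k₂) = 0.4247.
C_N = 0.4247·(C_{M0}−C_M) = 0.4247×2.308 = 0.980 kmol/m³.
C_P = (C_{M0}−C_M)−C_N = 1.328 kmol/m³; S̃_{N/P} = 0.9803/1.328 = 0.738.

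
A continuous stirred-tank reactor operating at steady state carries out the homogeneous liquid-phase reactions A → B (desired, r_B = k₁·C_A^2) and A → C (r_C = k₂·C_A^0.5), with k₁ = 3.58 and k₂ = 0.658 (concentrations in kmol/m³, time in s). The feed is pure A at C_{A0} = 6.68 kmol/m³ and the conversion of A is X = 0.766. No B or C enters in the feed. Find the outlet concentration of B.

4.68 kmol/m³

Exit C_A = C_{A0}(1−X) = 6.68×0.234 = 1.563 kmol/m³.
A CSTR operates uniformly at the exit composition, giving r_B = 8.747 and r_C = 0.8227 (each k·C_A^n at C_A = 1.563).
Fraction of consumed A going to B: r_B/(r_B+r_C) = 0.9140.
C_B = 0.9140·C_{A0}·X = 0.9140×6.68×0.766 = 4.68 kmol/m³.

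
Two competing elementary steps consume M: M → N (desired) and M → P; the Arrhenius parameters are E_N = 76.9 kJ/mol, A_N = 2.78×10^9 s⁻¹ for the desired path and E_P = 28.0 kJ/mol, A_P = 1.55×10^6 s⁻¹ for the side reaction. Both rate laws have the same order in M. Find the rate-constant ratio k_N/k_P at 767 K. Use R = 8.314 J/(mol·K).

With equal orders, S_{N/P} = k_N/k_P = (A_N/A_P)·exp[(E_P−E_N)/(RT)].
(E_P−E_N)/(RT) = (28.0−76.9)×10³/(8.314×767) = -48900/6377 = -7.668.
k_N/k_P = (2.78×10^9/1.55×10^6)·exp(-7.668) = 1794 × 4.674×10^-4 = 0.838.

0.838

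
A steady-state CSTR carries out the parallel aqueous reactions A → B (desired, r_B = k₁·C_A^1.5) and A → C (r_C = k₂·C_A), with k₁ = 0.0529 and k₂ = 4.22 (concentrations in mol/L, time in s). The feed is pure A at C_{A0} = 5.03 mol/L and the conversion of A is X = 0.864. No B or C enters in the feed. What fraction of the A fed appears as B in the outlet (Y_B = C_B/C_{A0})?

Exit C_A = C_{A0}(1−X) = 5.03×0.136 = 0.6841 mol/L.
A CSTR operates uniformly at the exit composition, giving r_B = 0.02993 and r_C = 2.887 (each k·C_A^n at C_A = 0.6841).
Fraction of consumed A going to B: r_B/(r_B+r_C) = 0.01026.
C_B = 0.01026·C_{A0}·X = 0.01026×5.03×0.864 = 0.0446 mol/L; Y_B = C_B/C_{A0} = 0.00887.

0.00887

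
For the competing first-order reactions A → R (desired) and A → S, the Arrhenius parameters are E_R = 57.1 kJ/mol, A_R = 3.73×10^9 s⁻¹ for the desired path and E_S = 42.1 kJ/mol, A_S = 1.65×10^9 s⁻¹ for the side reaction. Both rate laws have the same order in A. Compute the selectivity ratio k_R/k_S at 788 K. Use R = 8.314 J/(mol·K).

0.229

With equal orders, S_{R/S} = k_R/k_S = (A_R/A_S)·exp[(E_S−E_R)/(RT)].
(E_S−E_R)/(RT) = (42.1−57.1)×10³/(8.314×788) = -15000/6551 = -2.290.
k_R/k_S = (3.73×10^9/1.65×10^9)·exp(-2.290) = 2.261 × 0.1013 = 0.229.
Since E_R > E_S, raising the temperature improves selectivity toward R.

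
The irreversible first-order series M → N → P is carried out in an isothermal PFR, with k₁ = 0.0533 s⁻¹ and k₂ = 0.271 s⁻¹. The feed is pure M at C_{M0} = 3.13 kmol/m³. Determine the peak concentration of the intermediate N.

0.413 kmol/m³

At the optimum, C_{N,max}/C_{M0} = (k₁/k₂)^[k₂/(k₂−k₁)].
= (0.0533/0.271)^(0.271/(0.271−0.0533)) = (0.1967)^(1.245) = 0.1321.
C_{N,max} = 0.1321×3.13 = 0.413 kmol/m³.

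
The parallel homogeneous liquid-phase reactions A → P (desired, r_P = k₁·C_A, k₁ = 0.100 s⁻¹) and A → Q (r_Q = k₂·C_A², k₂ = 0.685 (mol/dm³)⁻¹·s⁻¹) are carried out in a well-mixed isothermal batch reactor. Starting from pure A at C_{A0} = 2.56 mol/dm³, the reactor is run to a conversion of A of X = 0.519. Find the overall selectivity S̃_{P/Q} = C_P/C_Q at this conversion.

C_A = C_{A0}(1−X) = 1.231 mol/dm³.
Along a PFR/batch, dC_P/dC_A = −r_P/(r_P+r_Q) = −k₁/(k₁+k₂·C_A).
Integrating from C_{A0} to C_A: C_P = (0.100/0.685)·ln[(0.100+0.685·2.56)/(0.100+0.685·1.23)] = 0.1460·ln(1.854/0.9435) = 0.09859 mol/dm³.
C_Q = (C_{A0}−C_A)−C_P = 1.230 mol/dm³; S̃_{P/Q} = 0.09859/1.230 = 0.0801.

0.0801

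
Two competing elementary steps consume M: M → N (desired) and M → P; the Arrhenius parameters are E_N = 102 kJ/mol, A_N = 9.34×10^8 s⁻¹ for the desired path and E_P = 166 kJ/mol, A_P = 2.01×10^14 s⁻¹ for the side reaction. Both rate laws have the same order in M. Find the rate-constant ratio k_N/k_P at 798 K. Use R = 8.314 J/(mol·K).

Since both paths have the same order in M, the concentration cancels and S_{N/P} = k_N/k_P = (A_N/A_P)·exp[(E_P−E_N)/(RT)].
(E_P−E_N)/(RT) = (166−102)×10³/(8.314×798) = 64000/6635 = 9.646.
k_N/k_P = (9.34×10^8/2.01×10^14)·exp(9.646) = 4.647×10^-6 × 15467 = 0.0719.

0.0719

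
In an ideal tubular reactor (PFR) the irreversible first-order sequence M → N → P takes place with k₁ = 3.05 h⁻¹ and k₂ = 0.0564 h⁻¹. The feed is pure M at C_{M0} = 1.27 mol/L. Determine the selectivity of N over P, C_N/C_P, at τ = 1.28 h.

Solving the coupled first-order balances gives C_N(τ) = [k₁/(k₂−k₁)]·C_{M0}·(e^(−k₁τ) − e^(−k₂τ)).
e^(−k₁τ) = e^(−3.05×1.28) = e^(−3.904) = 0.02016; e^(−k₂τ) = e^(−0.07219) = 0.9304.
C_N = 3.05×1.27/(0.0564−3.05) × (0.02016−0.9304) = (-1.294)×(-0.9102) = 1.178 mol/L.
C_M = C_{M0}e^(−k₁τ) = 0.02560 mol/L, so C_P = C_{M0}−C_M−C_N = 0.06667 mol/L; C_N/C_P = 17.7.

17.7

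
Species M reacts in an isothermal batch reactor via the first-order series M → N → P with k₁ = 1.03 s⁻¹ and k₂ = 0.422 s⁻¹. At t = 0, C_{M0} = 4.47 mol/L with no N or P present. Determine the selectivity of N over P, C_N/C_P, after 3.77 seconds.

0.464

Solving the coupled first-order balances gives C_N(t) = [k₁/(k₂−k₁)]·C_{M0}·(e^(−k₁t) − e^(−k₂t)).
e^(−k₁t) = e^(−1.03×3.77) = e^(−3.883) = 0.02059; e^(−k₂t) = e^(−1.591) = 0.2037.
C_N = 1.03×4.47/(0.422−1.03) × (0.02059−0.2037) = (-7.573)×(-0.1831) = 1.387 mol/L.
C_M = C_{M0}e^(−k₁t) = 0.09202 mol/L, so C_P = C_{M0}−C_M−C_N = 2.991 mol/L; C_N/C_P = 0.464.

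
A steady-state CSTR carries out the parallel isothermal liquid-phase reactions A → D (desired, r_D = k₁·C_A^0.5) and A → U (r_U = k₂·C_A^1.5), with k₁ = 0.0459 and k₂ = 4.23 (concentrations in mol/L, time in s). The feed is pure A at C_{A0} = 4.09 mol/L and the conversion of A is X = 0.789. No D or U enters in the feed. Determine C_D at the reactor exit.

0.0401 mol/L

Exit C_A = C_{A0}(1−X) = 4.09×0.211 = 0.8630 mol/L.
In a CSTR the entire volume is at exit conditions, so r_D = 0.0459×0.8630^0.5 = 0.04264 and r_U = 4.23×0.8630^1.5 = 3.391.
Fraction of consumed A going to D: r_D/(r_D+r_U) = 0.01242.
C_D = 0.01242·C_{A0}·X = 0.01242×4.09×0.789 = 0.0401 mol/L.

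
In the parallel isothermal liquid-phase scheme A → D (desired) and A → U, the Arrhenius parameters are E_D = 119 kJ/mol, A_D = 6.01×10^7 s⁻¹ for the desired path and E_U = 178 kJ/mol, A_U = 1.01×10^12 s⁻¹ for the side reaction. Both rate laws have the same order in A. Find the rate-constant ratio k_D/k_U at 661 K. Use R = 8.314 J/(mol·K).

Since both paths have the same order in A, the concentration cancels and S_{D/U} = k_D/k_U = (A_D/A_U)·exp[(E_U−E_D)/(RT)].
(E_U−E_D)/(RT) = (178−119)×10³/(8.314×661) = 59000/5496 = 10.74.
k_D/k_U = (6.01×10^7/1.01×10^12)·exp(10.74) = 5.950×10^-5 × 45980 = 2.74.
Since E_D < E_U, lowering the temperature improves selectivity toward D.

2.74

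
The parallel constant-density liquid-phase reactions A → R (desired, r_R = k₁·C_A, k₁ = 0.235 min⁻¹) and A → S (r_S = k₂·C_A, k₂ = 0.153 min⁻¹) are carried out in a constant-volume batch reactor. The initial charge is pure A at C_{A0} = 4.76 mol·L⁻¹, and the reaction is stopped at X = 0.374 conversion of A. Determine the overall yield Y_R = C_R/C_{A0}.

C_A = C_{A0}(1−X) = 2.980 mol·L⁻¹.
Both paths are first order in A, so the instantaneous fraction to R is constant: dC_R/d(−C_A) = k₁/(k₁+k₂) = 0.6057.
C_R = 0.6057·(C_{A0}−C_A) = 0.6057×1.780 = 1.08 mol·L⁻¹.
Y_R = C_R/C_{A0} = 1.078/4.76 = 0.227.

0.227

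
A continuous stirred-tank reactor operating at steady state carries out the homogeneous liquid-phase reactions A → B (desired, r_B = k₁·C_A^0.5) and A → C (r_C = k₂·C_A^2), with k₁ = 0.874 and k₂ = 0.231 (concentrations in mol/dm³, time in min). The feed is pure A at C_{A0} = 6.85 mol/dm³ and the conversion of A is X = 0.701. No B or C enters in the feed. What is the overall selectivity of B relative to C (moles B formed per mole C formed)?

Exit C_A = C_{A0}(1−X) = 6.85×0.299 = 2.048 mol/dm³.
A CSTR operates uniformly at the exit composition, giving r_B = 1.251 and r_C = 0.9690 (each k·C_A^n at C_A = 2.048).
Overall selectivity = C_B/C_C = r_Bτ/(r_Cτ) = r_B/r_C = 1.29.

1.29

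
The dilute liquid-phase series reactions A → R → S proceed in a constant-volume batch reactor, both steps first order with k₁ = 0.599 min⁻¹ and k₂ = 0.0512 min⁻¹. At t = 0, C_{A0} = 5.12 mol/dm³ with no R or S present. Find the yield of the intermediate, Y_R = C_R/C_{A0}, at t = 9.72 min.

The intermediate concentration in a first-order A→B→C sequence is C_R = k₁C_{A0}(e^(−k₁t) − e^(−k₂t))/(k₂−k₁).
e^(−k₁t) = e^(−0.599×9.72) = e^(−5.822) = 0.002961; e^(−k₂t) = e^(−0.4977) = 0.6079.
C_R = 0.599×5.12/(0.0512−0.599) × (0.002961−0.6079) = (-5.599)×(-0.6050) = 3.387 mol/dm³.
Y_R = C_R/C_{A0} = 3.387/5.12 = 0.662.

0.662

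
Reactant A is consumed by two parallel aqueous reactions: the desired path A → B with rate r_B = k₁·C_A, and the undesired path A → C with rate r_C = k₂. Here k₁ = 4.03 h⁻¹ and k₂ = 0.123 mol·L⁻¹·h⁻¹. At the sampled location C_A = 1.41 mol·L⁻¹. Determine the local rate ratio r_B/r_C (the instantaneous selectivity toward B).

46.2

S_{B/C} = r_B/r_C = (k₁·C_A)/(k₂) = (k₁/k₂)·C_A.
= (4.03×1.410) / (0.123) = 5.682/0.1230 = 46.2.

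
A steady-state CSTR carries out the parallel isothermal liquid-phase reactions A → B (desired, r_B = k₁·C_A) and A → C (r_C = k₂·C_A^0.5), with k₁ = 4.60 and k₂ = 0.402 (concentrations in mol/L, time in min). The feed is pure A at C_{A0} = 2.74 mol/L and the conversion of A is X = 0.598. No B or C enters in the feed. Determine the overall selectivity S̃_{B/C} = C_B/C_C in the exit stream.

Exit C_A = C_{A0}(1−X) = 2.74×0.402 = 1.101 mol/L.
In a CSTR the entire volume is at exit conditions, so r_B = 4.60×1.101 = 5.067 and r_C = 0.402×1.101^0.5 = 0.4219.
Overall selectivity = C_B/C_C = r_Bτ/(r_Cτ) = r_B/r_C = 12.0.

12.0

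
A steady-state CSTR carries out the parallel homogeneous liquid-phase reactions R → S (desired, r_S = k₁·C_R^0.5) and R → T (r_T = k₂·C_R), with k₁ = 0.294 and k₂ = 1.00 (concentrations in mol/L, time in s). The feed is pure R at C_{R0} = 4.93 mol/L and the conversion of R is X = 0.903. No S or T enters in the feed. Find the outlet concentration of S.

Exit C_R = C_{R0}(1−X) = 4.93×0.0970 = 0.4782 mol/L.
Rates in a CSTR are evaluated at the outlet concentration: r_S = 0.294×0.4782^0.5 = 0.2033, r_T = 1.00×0.4782 = 0.4782.
Fraction of consumed R going to S: r_S/(r_S+r_T) = 0.2983.
C_S = 0.2983·C_{R0}·X = 0.2983×4.93×0.903 = 1.33 mol/L.

1.33 mol/L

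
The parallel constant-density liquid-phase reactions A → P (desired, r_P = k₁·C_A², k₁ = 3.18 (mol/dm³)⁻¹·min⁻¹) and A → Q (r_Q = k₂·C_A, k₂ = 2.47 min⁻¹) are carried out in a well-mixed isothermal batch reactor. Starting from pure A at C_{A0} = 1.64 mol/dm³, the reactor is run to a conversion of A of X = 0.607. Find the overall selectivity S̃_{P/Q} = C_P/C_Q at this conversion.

C_A = C_{A0}(1−X) = 0.6445 mol/dm³.
Along a PFR/batch, dC_Q/dC_A = −r_Q/(r_P+r_Q) = −k₂/(k₂+k₁·C_A).
Integrating from C_{A0} to C_A: C_Q = (2.47/3.18)·ln[(2.47+3.18·1.64)/(2.47+3.18·0.645)] = 0.7767·ln(7.685/4.520) = 0.4123 mol/dm³.
Then C_P = (C_{A0}−C_A) − C_Q = 0.9955 − 0.4123 = 0.5831 mol/dm³.
S̃_{P/Q} = C_P/C_Q = 0.5831/0.4123 = 1.41.

1.41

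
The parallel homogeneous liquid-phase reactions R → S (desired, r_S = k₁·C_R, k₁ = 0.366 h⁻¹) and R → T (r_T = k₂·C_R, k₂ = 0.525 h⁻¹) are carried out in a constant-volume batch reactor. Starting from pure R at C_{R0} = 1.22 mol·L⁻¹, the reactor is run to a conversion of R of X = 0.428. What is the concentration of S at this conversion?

C_R = C_{R0}(1−X) = 0.6978 mol·L⁻¹.
Both paths are first order in R, so the instantaneous fraction to S is constant: dC_S/d(−C_R) = k₁/(k₁+k₂) = 0.4108.
C_S = 0.4108·(C_{R0}−C_R) = 0.4108×0.5222 = 0.214 mol·L⁻¹.

0.214 mol·L⁻¹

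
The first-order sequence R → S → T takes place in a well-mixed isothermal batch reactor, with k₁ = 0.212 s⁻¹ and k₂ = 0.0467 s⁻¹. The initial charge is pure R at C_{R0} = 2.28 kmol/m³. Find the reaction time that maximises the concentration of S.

9.15 s

For first-order series the maximum of C_S occurs at t_opt = ln(k₂/k₁)/(k₂−k₁).
= ln(0.0467/0.212)/(0.0467−0.212) = ln(0.2203)/-0.1653 = -1.513/-0.1653 = 9.15 s.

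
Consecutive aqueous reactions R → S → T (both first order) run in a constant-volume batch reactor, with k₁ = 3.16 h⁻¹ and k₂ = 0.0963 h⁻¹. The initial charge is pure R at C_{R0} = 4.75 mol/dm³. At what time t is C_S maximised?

1.14 h

The intermediate peaks when r₁ = r₂, i.e. k₁e^(−k₁t) = k₂e^(−k₂t), giving t_opt = ln(k₂/k₁)/(k₂−k₁).
= ln(0.0963/3.16)/(0.0963−3.16) = ln(0.03047)/-3.064 = -3.491/-3.064 = 1.14 h.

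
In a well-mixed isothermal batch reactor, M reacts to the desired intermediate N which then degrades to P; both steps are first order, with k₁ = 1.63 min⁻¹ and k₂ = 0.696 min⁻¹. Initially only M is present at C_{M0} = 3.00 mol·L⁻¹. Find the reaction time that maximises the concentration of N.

0.911 min

For first-order series the maximum of C_N occurs at t_opt = ln(k₂/k₁)/(k₂−k₁).
= ln(0.696/1.63)/(0.696−1.63) = ln(0.4270)/-0.9340 = -0.8510/-0.9340 = 0.911 min.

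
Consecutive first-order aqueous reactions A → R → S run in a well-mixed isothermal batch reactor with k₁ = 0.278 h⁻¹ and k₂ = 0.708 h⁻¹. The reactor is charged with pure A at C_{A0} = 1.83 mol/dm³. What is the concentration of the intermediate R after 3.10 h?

The intermediate concentration in a first-order A→B→C sequence is C_R = k₁C_{A0}(e^(−k₁t) − e^(−k₂t))/(k₂−k₁).
e^(−k₁t) = e^(−0.278×3.10) = e^(−0.8618) = 0.4224; e^(−k₂t) = e^(−2.195) = 0.1114.
C_R = 0.278×1.83/(0.708−0.278) × (0.4224−0.1114) = 1.183×0.3110 = 0.3680 mol/dm³.

0.368 mol/dm³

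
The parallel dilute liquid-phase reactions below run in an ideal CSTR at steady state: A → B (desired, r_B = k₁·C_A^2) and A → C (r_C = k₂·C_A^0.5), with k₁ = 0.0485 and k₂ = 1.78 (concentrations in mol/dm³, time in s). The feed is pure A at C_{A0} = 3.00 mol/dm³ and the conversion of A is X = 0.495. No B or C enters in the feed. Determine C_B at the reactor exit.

Exit C_A = C_{A0}(1−X) = 3.00×0.505 = 1.515 mol/dm³.
A CSTR operates uniformly at the exit composition, giving r_B = 0.1113 and r_C = 2.191 (each k·C_A^n at C_A = 1.515).
Fraction of consumed A going to B: r_B/(r_B+r_C) = 0.04835.
C_B = 0.04835·C_{A0}·X = 0.04835×3.00×0.495 = 0.0718 mol/dm³.

0.0718 mol/dm³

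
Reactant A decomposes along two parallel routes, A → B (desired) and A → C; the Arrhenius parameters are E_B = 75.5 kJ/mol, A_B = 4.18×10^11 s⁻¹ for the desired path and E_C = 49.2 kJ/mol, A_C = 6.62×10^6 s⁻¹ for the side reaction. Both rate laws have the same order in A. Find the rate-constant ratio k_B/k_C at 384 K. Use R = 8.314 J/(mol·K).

Since both paths have the same order in A, the concentration cancels and S_{B/C} = k_B/k_C = (A_B/A_C)·exp[(E_C−E_B)/(RT)].
(E_C−E_B)/(RT) = (49.2−75.5)×10³/(8.314×384) = -26300/3193 = -8.238.
k_B/k_C = (4.18×10^11/6.62×10^6)·exp(-8.238) = 63142 × 2.644×10^-4 = 16.7.

16.7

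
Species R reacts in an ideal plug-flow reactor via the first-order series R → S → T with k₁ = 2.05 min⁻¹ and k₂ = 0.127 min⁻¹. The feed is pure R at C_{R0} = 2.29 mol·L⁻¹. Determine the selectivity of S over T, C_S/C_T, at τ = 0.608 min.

21.2

For first-order series with pure R initially, C_S(τ) = k₁C_{R0}/(k₂−k₁)·(e^(−k₁τ) − e^(−k₂τ)).
e^(−k₁τ) = e^(−2.05×0.608) = e^(−1.246) = 0.2875; e^(−k₂τ) = e^(−0.07722) = 0.9257.
C_S = 2.05×2.29/(0.127−2.05) × (0.2875−0.9257) = (-2.441)×(-0.6382) = 1.558 mol·L⁻¹.
C_R = C_{R0}e^(−k₁τ) = 0.6585 mol·L⁻¹, so C_T = C_{R0}−C_R−C_S = 0.07366 mol·L⁻¹; C_S/C_T = 21.2.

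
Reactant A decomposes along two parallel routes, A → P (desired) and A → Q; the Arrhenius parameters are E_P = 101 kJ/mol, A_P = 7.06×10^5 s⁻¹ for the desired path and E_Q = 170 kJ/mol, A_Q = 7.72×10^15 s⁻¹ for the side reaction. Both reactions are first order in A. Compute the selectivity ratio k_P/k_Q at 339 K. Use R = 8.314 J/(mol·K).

3.92

With equal orders, S_{P/Q} = k_P/k_Q = (A_P/A_Q)·exp[(E_Q−E_P)/(RT)].
(E_Q−E_P)/(RT) = (170−101)×10³/(8.314×339) = 69000/2818 = 24.48.
k_P/k_Q = (7.06×10^5/7.72×10^15)·exp(24.48) = 9.145×10^-11 × 4.288×10^10 = 3.92.
Since E_P < E_Q, lowering the temperature improves selectivity toward P.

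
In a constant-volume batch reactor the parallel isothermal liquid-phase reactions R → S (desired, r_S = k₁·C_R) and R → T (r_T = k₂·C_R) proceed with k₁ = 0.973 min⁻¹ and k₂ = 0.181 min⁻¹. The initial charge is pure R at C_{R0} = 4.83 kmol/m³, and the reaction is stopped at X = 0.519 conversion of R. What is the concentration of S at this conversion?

2.11 kmol/m³

C_R = C_{R0}(1−X) = 2.323 kmol/m³.
Both paths are first order in R, so the instantaneous fraction to S is constant: dC_S/d(−C_R) = k₁/(k₁+k₂) = 0.8432.
C_S = 0.8432·(C_{R0}−C_R) = 0.8432×2.507 = 2.11 kmol/m³.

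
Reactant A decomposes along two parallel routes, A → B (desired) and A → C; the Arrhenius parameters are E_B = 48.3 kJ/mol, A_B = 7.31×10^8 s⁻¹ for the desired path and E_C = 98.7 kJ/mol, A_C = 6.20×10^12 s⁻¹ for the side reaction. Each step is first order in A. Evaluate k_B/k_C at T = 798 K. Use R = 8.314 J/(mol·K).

Since both paths have the same order in A, the concentration cancels and S_{B/C} = k_B/k_C = (A_B/A_C)·exp[(E_C−E_B)/(RT)].
(E_C−E_B)/(RT) = (98.7−48.3)×10³/(8.314×798) = 50400/6635 = 7.597.
k_B/k_C = (7.31×10^8/6.20×10^12)·exp(7.597) = 1.179×10^-4 × 1991 = 0.235.

0.235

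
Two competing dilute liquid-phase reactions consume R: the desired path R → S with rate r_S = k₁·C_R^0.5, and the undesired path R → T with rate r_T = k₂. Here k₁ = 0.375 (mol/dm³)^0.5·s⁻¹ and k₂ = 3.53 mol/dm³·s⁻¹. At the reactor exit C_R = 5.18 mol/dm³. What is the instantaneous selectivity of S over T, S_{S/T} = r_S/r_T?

S_{S/T} = r_S/r_T = (k₁·C_R^0.5)/(k₂) = (k₁/k₂)·C_R^0.5.
= (0.375×5.180^0.5) / (3.53) = 0.8535/3.530 = 0.242.
Since the desired path is higher order in R, keeping C_R high (PFR or concentrated feed) favours S.

0.242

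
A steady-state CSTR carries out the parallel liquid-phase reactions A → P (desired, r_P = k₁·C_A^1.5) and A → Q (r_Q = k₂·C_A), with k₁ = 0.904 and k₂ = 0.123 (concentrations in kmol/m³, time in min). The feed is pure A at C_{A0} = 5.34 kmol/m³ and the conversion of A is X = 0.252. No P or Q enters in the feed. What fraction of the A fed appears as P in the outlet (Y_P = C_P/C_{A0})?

0.236

Exit C_A = C_{A0}(1−X) = 5.34×0.748 = 3.994 kmol/m³.
In a CSTR the entire volume is at exit conditions, so r_P = 0.904×3.994^1.5 = 7.217 and r_Q = 0.123×3.994 = 0.4913.
Fraction of consumed A going to P: r_P/(r_P+r_Q) = 0.9363.
C_P = 0.9363·C_{A0}·X = 0.9363×5.34×0.252 = 1.26 kmol/m³; Y_P = C_P/C_{A0} = 0.236.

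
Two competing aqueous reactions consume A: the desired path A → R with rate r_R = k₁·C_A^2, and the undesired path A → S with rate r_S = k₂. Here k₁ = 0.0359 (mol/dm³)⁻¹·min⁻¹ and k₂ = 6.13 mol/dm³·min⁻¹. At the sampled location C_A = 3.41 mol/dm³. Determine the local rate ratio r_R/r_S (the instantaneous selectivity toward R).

0.0681

S_{R/S} = r_R/r_S = (k₁·C_A^2)/(k₂) = (k₁/k₂)·C_A^2.
= (0.0359×3.410^2) / (6.13) = 0.4174/6.130 = 0.0681.
Since the desired path is higher order in A, keeping C_A high (PFR or concentrated feed) favours R.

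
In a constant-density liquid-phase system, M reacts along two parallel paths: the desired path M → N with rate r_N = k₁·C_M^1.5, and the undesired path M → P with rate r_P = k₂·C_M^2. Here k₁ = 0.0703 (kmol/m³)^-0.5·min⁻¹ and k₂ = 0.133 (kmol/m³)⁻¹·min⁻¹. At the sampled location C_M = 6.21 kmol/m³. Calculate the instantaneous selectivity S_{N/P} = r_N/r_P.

S_{N/P} = r_N/r_P = (k₁·C_M^1.5)/(k₂·C_M^2) = (k₁/k₂)·C_M^-0.5.
= (0.0703×6.210^1.5) / (0.133×6.210^2) = 1.088/5.129 = 0.212.

0.212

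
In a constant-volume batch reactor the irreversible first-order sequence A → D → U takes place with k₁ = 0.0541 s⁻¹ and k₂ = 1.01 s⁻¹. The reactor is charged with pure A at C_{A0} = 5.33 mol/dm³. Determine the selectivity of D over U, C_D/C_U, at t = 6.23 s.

0.164

For first-order series with pure A initially, C_D(t) = k₁C_{A0}/(k₂−k₁)·(e^(−k₁t) − e^(−k₂t)).
e^(−k₁t) = e^(−0.0541×6.23) = e^(−0.3370) = 0.7139; e^(−k₂t) = e^(−6.292) = 0.001850.
C_D = 0.0541×5.33/(1.01−0.0541) × (0.7139−0.001850) = 0.3017×0.7120 = 0.2148 mol/dm³.
C_A = C_{A0}e^(−k₁t) = 3.805 mol/dm³, so C_U = C_{A0}−C_A−C_D = 1.310 mol/dm³; C_D/C_U = 0.164.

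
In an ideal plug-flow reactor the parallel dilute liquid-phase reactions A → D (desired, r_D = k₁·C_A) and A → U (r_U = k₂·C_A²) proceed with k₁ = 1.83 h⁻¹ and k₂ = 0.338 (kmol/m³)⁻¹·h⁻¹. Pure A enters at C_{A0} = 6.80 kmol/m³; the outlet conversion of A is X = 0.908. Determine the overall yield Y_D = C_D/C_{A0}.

C_A = C_{A0}(1−X) = 0.6256 kmol/m³.
Along a PFR/batch, dC_D/dC_A = −r_D/(r_D+r_U) = −k₁/(k₁+k₂·C_A).
Integrating from C_{A0} to C_A: C_D = (1.83/0.338)·ln[(1.83+0.338·6.80)/(1.83+0.338·0.626)] = 5.414·ln(4.128/2.041) = 3.813 kmol/m³.
Y_D = C_D/C_{A0} = 3.813/6.80 = 0.561.

0.561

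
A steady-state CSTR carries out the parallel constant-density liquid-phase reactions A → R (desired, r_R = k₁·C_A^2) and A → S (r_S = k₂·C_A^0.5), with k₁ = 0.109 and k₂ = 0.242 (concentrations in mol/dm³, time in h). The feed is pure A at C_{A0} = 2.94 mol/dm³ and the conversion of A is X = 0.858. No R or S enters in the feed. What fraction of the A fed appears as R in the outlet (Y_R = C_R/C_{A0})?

0.0930

Exit C_A = C_{A0}(1−X) = 2.94×0.142 = 0.4175 mol/dm³.
In a CSTR the entire volume is at exit conditions, so r_R = 0.109×0.4175^2 = 0.01900 and r_S = 0.242×0.4175^0.5 = 0.1564.
Fraction of consumed A going to R: r_R/(r_R+r_S) = 0.1083.
C_R = 0.1083·C_{A0}·X = 0.1083×2.94×0.858 = 0.273 mol/dm³; Y_R = C_R/C_{A0} = 0.0930.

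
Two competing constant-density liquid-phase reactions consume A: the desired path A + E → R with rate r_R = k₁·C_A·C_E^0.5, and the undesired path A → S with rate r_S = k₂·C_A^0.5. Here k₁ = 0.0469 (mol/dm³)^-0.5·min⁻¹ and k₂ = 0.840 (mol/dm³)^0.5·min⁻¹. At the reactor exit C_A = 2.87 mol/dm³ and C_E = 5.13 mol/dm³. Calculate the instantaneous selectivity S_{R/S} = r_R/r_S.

0.214

S_{R/S} = r_R/r_S = (k₁·C_A·C_E^0.5)/(k₂·C_A^0.5) = (k₁/k₂)·C_A^0.5·C_E^0.5.
= (0.0469×2.870×5.130^0.5) / (0.840×2.870^0.5) = 0.3049/1.423 = 0.214.
Since the desired path is higher order in A, keeping C_A high (PFR or concentrated feed) favours R.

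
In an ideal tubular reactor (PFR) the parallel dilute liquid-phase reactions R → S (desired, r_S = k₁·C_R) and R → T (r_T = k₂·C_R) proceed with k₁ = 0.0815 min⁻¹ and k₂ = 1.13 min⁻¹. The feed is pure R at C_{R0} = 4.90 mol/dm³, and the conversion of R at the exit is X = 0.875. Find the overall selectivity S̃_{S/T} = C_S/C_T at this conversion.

C_R = C_{R0}(1−X) = 0.6125 mol/dm³.
Both paths are first order in R, so the instantaneous fraction to S is constant: dC_S/d(−C_R) = k₁/(k₁+k₂) = 0.06727.
C_S = 0.06727·(C_{R0}−C_R) = 0.06727×4.288 = 0.288 mol/dm³.
C_T = (C_{R0}−C_R)−C_S = 3.999 mol/dm³; S̃_{S/T} = 0.2884/3.999 = 0.0721.

0.0721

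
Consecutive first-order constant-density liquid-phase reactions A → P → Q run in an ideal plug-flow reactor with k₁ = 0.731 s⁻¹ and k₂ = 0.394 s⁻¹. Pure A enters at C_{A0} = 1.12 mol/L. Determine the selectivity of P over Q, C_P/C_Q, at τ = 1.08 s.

For first-order series with pure A initially, C_P(τ) = k₁C_{A0}/(k₂−k₁)·(e^(−k₁τ) − e^(−k₂τ)).
e^(−k₁τ) = e^(−0.731×1.08) = e^(−0.7895) = 0.4541; e^(−k₂τ) = e^(−0.4255) = 0.6534.
C_P = 0.731×1.12/(0.394−0.731) × (0.4541−0.6534) = (-2.429)×(-0.1993) = 0.4843 mol/L.
C_A = C_{A0}e^(−k₁τ) = 0.5086 mol/L, so C_Q = C_{A0}−C_A−C_P = 0.1271 mol/L; C_P/C_Q = 3.81.

3.81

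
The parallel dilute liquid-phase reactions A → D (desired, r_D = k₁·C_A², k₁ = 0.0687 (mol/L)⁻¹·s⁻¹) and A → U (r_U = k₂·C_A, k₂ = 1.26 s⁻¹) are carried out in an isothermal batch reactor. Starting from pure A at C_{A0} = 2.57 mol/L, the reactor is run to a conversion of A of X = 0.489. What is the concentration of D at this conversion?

C_A = C_{A0}(1−X) = 1.313 mol/L.
Along a PFR/batch, dC_U/dC_A = −r_U/(r_D+r_U) = −k₂/(k₂+k₁·C_A).
Integrating from C_{A0} to C_A: C_U = (1.26/0.0687)·ln[(1.26+0.0687·2.57)/(1.26+0.0687·1.31)] = 18.34·ln(1.437/1.350) = 1.137 mol/L.
Then C_D = (C_{A0}−C_A) − C_U = 1.257 − 1.137 = 0.1199 mol/L.

0.120 mol/L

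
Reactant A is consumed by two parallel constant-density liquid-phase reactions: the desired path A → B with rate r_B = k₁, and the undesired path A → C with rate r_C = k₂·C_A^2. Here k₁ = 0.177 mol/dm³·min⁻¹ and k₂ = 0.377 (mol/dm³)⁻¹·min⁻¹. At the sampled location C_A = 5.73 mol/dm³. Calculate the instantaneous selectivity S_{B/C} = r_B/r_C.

S_{B/C} = r_B/r_C = (k₁)/(k₂·C_A^2) = (k₁/k₂)·C_A^-2.
= (0.177) / (0.377×5.730^2) = 0.1770/12.38 = 0.0143.
The undesired path is higher order in A, so low C_A (CSTR or dilute feed) favours B.

0.0143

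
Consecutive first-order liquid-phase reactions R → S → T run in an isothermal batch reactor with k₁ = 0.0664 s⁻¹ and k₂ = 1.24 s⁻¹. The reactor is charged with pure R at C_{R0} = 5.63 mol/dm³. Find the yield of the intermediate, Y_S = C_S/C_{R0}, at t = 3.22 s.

0.0446

Solving the coupled first-order balances gives C_S(t) = [k₁/(k₂−k₁)]·C_{R0}·(e^(−k₁t) − e^(−k₂t)).
e^(−k₁t) = e^(−0.0664×3.22) = e^(−0.2138) = 0.8075; e^(−k₂t) = e^(−3.993) = 0.01845.
C_S = 0.0664×5.63/(1.24−0.0664) × (0.8075−0.01845) = 0.3185×0.7891 = 0.2513 mol/dm³.
Y_S = C_S/C_{R0} = 0.2513/5.63 = 0.0446.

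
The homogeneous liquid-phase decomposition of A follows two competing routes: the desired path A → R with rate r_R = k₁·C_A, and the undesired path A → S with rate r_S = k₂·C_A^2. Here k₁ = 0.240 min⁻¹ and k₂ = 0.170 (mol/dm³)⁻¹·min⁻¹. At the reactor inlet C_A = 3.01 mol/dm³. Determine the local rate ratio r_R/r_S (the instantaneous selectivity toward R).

S_{R/S} = r_R/r_S = (k₁·C_A)/(k₂·C_A^2) = (k₁/k₂)·C_A⁻¹.
= (0.240×3.010) / (0.170×3.010^2) = 0.7224/1.540 = 0.469.
The undesired path is higher order in A, so low C_A (CSTR or dilute feed) favours R.

0.469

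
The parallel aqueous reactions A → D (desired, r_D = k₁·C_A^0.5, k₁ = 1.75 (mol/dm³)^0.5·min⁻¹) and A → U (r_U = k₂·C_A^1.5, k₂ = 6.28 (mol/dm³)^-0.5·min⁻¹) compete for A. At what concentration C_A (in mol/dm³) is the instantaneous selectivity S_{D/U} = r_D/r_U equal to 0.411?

S_{D/U} = (k₁/k₂)·C_A⁻¹ ⇒ C_A = (S·k₂/k₁)^(-1).
= (0.411×6.28/1.75)^(-1) = (1.475)^(-1) = 0.678 mol/dm³.

0.678 mol/dm³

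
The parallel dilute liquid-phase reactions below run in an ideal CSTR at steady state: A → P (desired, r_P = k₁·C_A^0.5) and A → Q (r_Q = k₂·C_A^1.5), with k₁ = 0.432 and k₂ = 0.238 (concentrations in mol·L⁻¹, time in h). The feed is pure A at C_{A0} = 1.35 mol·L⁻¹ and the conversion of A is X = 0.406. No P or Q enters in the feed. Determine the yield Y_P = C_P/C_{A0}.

Exit C_A = C_{A0}(1−X) = 1.35×0.594 = 0.8019 mol·L⁻¹.
In a CSTR the entire volume is at exit conditions, so r_P = 0.432×0.8019^0.5 = 0.3869 and r_Q = 0.238×0.8019^1.5 = 0.1709.
Fraction of consumed A going to P: r_P/(r_P+r_Q) = 0.6936.
C_P = 0.6936·C_{A0}·X = 0.6936×1.35×0.406 = 0.380 mol·L⁻¹; Y_P = C_P/C_{A0} = 0.282.

0.282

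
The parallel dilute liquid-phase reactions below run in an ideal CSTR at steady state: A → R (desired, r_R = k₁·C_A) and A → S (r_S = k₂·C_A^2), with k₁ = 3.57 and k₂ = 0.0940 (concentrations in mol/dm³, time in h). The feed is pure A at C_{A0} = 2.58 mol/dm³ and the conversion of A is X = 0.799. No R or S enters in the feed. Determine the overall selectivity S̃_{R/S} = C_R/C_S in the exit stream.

Exit C_A = C_{A0}(1−X) = 2.58×0.201 = 0.5186 mol/dm³.
A CSTR operates uniformly at the exit composition, giving r_R = 1.851 and r_S = 0.02528 (each k·C_A^n at C_A = 0.5186).
Overall selectivity = C_R/C_S = r_Rτ/(r_Sτ) = r_R/r_S = 73.2.

73.2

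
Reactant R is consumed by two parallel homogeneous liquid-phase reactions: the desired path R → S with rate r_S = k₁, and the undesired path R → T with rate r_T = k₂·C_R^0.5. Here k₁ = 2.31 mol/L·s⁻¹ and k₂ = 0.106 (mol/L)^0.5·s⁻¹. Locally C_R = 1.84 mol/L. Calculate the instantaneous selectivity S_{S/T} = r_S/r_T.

16.1

S_{S/T} = r_S/r_T = (k₁)/(k₂·C_R^0.5) = (k₁/k₂)·C_R^-0.5.
= (2.31) / (0.106×1.840^0.5) = 2.310/0.1438 = 16.1.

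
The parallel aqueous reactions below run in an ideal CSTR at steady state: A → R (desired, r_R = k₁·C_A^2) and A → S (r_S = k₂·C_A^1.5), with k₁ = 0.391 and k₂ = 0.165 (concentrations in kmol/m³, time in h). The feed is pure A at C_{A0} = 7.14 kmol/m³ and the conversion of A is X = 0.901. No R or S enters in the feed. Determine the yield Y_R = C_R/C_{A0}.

0.600

Exit C_A = C_{A0}(1−X) = 7.14×0.0990 = 0.7069 kmol/m³.
Rates in a CSTR are evaluated at the outlet concentration: r_R = 0.391×0.7069^2 = 0.1954, r_S = 0.165×0.7069^1.5 = 0.09806.
Fraction of consumed A going to R: r_R/(r_R+r_S) = 0.6658.
C_R = 0.6658·C_{A0}·X = 0.6658×7.14×0.901 = 4.28 kmol/m³; Y_R = C_R/C_{A0} = 0.600.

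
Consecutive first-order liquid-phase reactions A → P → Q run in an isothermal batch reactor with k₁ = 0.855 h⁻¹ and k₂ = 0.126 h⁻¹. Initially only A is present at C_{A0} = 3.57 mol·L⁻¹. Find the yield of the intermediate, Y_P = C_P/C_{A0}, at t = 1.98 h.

0.698

The intermediate concentration in a first-order A→B→C sequence is C_P = k₁C_{A0}(e^(−k₁t) − e^(−k₂t))/(k₂−k₁).
e^(−k₁t) = e^(−0.855×1.98) = e^(−1.693) = 0.1840; e^(−k₂t) = e^(−0.2495) = 0.7792.
C_P = 0.855×3.57/(0.126−0.855) × (0.1840−0.7792) = (-4.187)×(-0.5952) = 2.492 mol·L⁻¹.
Y_P = C_P/C_{A0} = 2.492/3.57 = 0.698.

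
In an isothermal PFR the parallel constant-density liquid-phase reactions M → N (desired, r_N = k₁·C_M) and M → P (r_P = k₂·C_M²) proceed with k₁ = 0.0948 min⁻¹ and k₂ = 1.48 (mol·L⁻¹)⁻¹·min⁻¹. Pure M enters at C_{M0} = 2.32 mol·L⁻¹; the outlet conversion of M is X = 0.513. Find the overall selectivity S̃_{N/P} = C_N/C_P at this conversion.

C_M = C_{M0}(1−X) = 1.130 mol·L⁻¹.
Along a PFR/batch, dC_N/dC_M = −r_N/(r_N+r_P) = −k₁/(k₁+k₂·C_M).
Integrating from C_{M0} to C_M: C_N = (0.0948/1.48)·ln[(0.0948+1.48·2.32)/(0.0948+1.48·1.13)] = 0.06405·ln(3.528/1.767) = 0.04430 mol·L⁻¹.
C_P = (C_{M0}−C_M)−C_N = 1.146 mol·L⁻¹; S̃_{N/P} = 0.04430/1.146 = 0.0387.

0.0387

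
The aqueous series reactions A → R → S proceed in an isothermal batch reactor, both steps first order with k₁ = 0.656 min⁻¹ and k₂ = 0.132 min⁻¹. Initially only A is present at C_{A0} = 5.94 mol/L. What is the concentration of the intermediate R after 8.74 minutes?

2.32 mol/L

Solving the coupled first-order balances gives C_R(t) = [k₁/(k₂−k₁)]·C_{A0}·(e^(−k₁t) − e^(−k₂t)).
e^(−k₁t) = e^(−0.656×8.74) = e^(−5.733) = 0.003236; e^(−k₂t) = e^(−1.154) = 0.3155.
C_R = 0.656×5.94/(0.132−0.656) × (0.003236−0.3155) = (-7.436)×(-0.3122) = 2.322 mol/L.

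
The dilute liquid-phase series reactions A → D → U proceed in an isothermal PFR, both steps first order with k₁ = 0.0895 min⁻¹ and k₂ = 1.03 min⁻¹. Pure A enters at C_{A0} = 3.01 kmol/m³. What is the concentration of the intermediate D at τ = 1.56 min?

0.192 kmol/m³

For first-order series with pure A initially, C_D(τ) = k₁C_{A0}/(k₂−k₁)·(e^(−k₁τ) − e^(−k₂τ)).
e^(−k₁τ) = e^(−0.0895×1.56) = e^(−0.1396) = 0.8697; e^(−k₂τ) = e^(−1.607) = 0.2005.
C_D = 0.0895×3.01/(1.03−0.0895) × (0.8697−0.2005) = 0.2864×0.6692 = 0.1917 kmol/m³.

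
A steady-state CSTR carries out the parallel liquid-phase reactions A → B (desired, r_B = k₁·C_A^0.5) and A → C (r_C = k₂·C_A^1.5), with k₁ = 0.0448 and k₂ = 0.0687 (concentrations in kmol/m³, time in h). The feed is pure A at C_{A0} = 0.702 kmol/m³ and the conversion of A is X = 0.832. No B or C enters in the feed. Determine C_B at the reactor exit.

0.495 kmol/m³

Exit C_A = C_{A0}(1−X) = 0.702×0.168 = 0.1179 kmol/m³.
A CSTR operates uniformly at the exit composition, giving r_B = 0.01539 and r_C = 0.002782 (each k·C_A^n at C_A = 0.1179).
Fraction of consumed A going to B: r_B/(r_B+r_C) = 0.8468.
C_B = 0.8468·C_{A0}·X = 0.8468×0.702×0.832 = 0.495 kmol/m³.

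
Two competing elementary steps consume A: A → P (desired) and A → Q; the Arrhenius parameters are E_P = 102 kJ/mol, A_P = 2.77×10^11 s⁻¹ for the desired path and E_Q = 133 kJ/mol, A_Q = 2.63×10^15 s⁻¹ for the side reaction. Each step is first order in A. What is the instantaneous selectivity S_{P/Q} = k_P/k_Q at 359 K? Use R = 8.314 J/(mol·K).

With equal orders, S_{P/Q} = k_P/k_Q = (A_P/A_Q)·exp[(E_Q−E_P)/(RT)].
(E_Q−E_P)/(RT) = (133−102)×10³/(8.314×359) = 31000/2985 = 10.39.
k_P/k_Q = (2.77×10^11/2.63×10^15)·exp(10.39) = 1.053×10^-4 × 32410 = 3.41.
Since E_P < E_Q, lowering the temperature improves selectivity toward P.

3.41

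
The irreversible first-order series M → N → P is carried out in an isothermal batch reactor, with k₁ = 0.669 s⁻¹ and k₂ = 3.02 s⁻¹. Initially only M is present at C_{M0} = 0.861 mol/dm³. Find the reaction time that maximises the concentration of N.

0.641 s

For first-order series the maximum of C_N occurs at t_opt = ln(k₂/k₁)/(k₂−k₁).
= ln(3.02/0.669)/(3.02−0.669) = ln(4.514)/2.351 = 1.507/2.351 = 0.641 s.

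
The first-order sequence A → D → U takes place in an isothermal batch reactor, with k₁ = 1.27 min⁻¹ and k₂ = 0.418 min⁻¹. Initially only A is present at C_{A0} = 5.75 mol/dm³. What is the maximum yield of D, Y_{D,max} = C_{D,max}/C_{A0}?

0.580

At the optimum, C_{D,max}/C_{A0} = (k₁/k₂)^[k₂/(k₂−k₁)].
= (1.27/0.418)^(0.418/(0.418−1.27)) = (3.038)^(-0.4906) = 0.5797.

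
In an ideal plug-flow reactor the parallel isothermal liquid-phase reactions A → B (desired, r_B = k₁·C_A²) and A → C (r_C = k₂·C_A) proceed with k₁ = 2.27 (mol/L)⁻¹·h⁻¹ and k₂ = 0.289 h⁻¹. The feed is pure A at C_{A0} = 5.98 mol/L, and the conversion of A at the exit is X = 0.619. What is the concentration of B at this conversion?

3.58 mol/L

C_A = C_{A0}(1−X) = 2.278 mol/L.
Along a PFR/batch, dC_C/dC_A = −r_C/(r_B+r_C) = −k₂/(k₂+k₁·C_A).
Integrating from C_{A0} to C_A: C_C = (0.289/2.27)·ln[(0.289+2.27·5.98)/(0.289+2.27·2.28)] = 0.1273·ln(13.86/5.461) = 0.1186 mol/L.
Then C_B = (C_{A0}−C_A) − C_C = 3.702 − 0.1186 = 3.583 mol/L.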